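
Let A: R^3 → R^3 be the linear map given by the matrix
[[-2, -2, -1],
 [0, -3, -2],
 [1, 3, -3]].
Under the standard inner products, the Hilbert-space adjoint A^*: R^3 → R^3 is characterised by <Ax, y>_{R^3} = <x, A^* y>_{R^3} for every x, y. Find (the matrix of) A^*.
A^* = A^T =
[[-2, 0, 1],
 [-2, -3, 3],
 [-1, -2, -3]]

For real matrices with standard dot products, the defining identity <Ax, y> = <x, A^* y> gives (Ax)^T y = x^T (A^*) y, i.e. x^T A^T y = x^T (A^*) y. Since this holds for all x, y, we must have A^* = A^T. Therefore
A^* =
[[-2, 0, 1],
 [-2, -3, 3],
 [-1, -2, -3]].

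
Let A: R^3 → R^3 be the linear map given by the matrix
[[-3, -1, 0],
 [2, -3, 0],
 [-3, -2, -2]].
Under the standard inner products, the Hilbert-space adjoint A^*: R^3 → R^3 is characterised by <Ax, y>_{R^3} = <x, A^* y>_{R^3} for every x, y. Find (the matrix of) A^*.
A^* = A^T =
[[-3, 2, -3],
 [-1, -3, -2],
 [0, 0, -2]]

For real matrices with standard dot products, the defining identity <Ax, y> = <x, A^* y> gives (Ax)^T y = x^T (A^*) y, i.e. x^T A^T y = x^T (A^*) y. Since this holds for all x, y, we must have A^* = A^T. Therefore
A^* =
[[-3, 2, -3],
 [-1, -3, -2],
 [0, 0, -2]].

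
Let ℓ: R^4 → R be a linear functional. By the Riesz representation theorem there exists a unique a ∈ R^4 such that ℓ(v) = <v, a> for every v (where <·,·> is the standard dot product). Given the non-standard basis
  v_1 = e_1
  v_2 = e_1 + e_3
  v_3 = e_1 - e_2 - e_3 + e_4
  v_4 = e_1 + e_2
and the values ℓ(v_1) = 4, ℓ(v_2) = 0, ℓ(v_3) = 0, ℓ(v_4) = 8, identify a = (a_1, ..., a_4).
a = (4, 4, -4, -4)

Write a = (a_1, ..., a_4) in the standard basis. For each basis vector v_i, ℓ(v_i) = <v_i, a> is a linear equation in the a_j's. Collect the n equations into a matrix system V a = ℓ, where row i of V is v_i (expressed in the standard basis). Since V is invertible (lower-triangular with 1s on the diagonal, up to permutation), solve by back-substitution:
  V =
[[1, 0, 0, 0],
 [1, 0, 1, 0],
 [1, -1, -1, 1],
 [1, 1, 0, 0]]
  V a = (4, 0, 0, 8)
Solving gives a = (4, 4, -4, -4).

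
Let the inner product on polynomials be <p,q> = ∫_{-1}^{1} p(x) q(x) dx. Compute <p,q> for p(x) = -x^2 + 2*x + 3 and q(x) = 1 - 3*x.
<p,q> = 4/3

Expand the product: p(x)·q(x) = 3*x^3 - 7*x^2 - 7*x + 3.
∫_{-1}^{1} of each monomial x^k gives [2/(k+1) if k even, 0 if k odd]. Integrating term-by-term (or equivalently evaluating the antiderivative F(x) = 3*x^4/4 - 7*x^3/3 - 7*x^2/2 + 3*x at the endpoints):
  F(1) − F(−1) = -25/12 − (-41/12) = 4/3.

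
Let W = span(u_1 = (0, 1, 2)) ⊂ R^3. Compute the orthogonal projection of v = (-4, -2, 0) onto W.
proj_W(v) = (0, -2/5, -4/5)

Set up U = [u_1 | ... | u_1] ∈ R^(3×1). The projector onto W = col(U) is P = U (U^T U)^(-1) U^T.
Compute U^T U =
  [5],
and U^T v = (-2).
Solve U^T U · c = U^T v for the coefficients: c = (-2/5). The projection is proj_W(v) = U c.
Check: (v - proj_W(v)) · u_1 = 0  (should be 0).
Result: proj_W(v) = (0, -2/5, -4/5).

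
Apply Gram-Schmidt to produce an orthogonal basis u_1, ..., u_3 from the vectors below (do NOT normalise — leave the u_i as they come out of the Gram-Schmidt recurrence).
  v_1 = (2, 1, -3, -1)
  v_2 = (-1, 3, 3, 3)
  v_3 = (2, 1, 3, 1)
Orthogonal basis:
  u_1 = (2, 1, -3, -1)
  u_2 = (7/15, 56/15, 4/5, 34/15)
  u_3 = (732/299, -124/299, 486/299, -118/299)

Apply the Gram-Schmidt recurrence
  u_1 = v_1
  u_i = v_i − Σ_{j<i} ((v_i · u_j) / (u_j · u_j)) · u_j.

Step by step this gives:
  u_1 = (2, 1, -3, -1)
  u_2 = (7/15, 56/15, 4/5, 34/15)
  u_3 = (732/299, -124/299, 486/299, -118/299)

Orthogonality check:
  u_2 · u_1 = 0 (should be 0)
  u_3 · u_1 = 0 (should be 0)
  u_3 · u_2 = 0 (should be 0)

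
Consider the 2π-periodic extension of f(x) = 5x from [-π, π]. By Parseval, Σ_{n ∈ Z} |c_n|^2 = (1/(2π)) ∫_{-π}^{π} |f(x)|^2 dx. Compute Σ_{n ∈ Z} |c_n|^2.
Σ |c_n|^2 = 25π^2/3

Expand and integrate term by term over [-π, π]:
  ∫ (5x)^2 dx = 25·(2π^3/3); ∫ 2·5·(0)·x dx = 0 (odd integrand); ∫ 0^2 dx = 0·2π.
So (1/(2π)) ∫_{-π}^{π} (5x)^2 dx = 25π^2/3 + 0 = 25π^2/3.
Parseval ⇒ Σ |c_n|^2 = 25π^2/3.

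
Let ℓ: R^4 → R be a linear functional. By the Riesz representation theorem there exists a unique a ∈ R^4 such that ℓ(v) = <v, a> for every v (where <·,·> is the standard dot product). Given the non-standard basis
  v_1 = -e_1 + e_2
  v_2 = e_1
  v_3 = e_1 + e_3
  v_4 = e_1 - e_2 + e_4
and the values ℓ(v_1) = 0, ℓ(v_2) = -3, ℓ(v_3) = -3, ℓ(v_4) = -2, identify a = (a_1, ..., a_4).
a = (-3, -3, 0, -2)

Write a = (a_1, ..., a_4) in the standard basis. For each basis vector v_i, ℓ(v_i) = <v_i, a> is a linear equation in the a_j's. Collect the n equations into a matrix system V a = ℓ, where row i of V is v_i (expressed in the standard basis). Since V is invertible (lower-triangular with 1s on the diagonal, up to permutation), solve by back-substitution:
  V =
[[-1, 1, 0, 0],
 [1, 0, 0, 0],
 [1, 0, 1, 0],
 [1, -1, 0, 1]]
  V a = (0, -3, -3, -2)
Solving gives a = (-3, -3, 0, -2).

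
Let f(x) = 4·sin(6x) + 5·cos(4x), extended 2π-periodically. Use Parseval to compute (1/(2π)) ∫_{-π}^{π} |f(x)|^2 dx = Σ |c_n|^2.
Σ |c_n|^2 = 41/2

Expand |f|^2 and use orthogonality of {sin(nx), cos(mx)} on [-π, π]:
  ∫_{-π}^{π} sin(nx)^2 dx = π, ∫ cos(mx)^2 dx = π, and cross terms integrate to 0.
So ∫_{-π}^{π} f(x)^2 dx = 4^2 · π + 5^2 · π = (16 + 25)π.
Divide by 2π: (16 + 25)/2 = 41/2.
By Parseval, this equals Σ |c_n|^2.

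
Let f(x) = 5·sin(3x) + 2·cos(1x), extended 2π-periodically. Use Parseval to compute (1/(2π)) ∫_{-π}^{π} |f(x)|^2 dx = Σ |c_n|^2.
Σ |c_n|^2 = 29/2

Expand |f|^2 and use orthogonality of {sin(nx), cos(mx)} on [-π, π]:
  ∫_{-π}^{π} sin(nx)^2 dx = π, ∫ cos(mx)^2 dx = π, and cross terms integrate to 0.
So ∫_{-π}^{π} f(x)^2 dx = 5^2 · π + 2^2 · π = (25 + 4)π.
Divide by 2π: (25 + 4)/2 = 29/2.
By Parseval, this equals Σ |c_n|^2.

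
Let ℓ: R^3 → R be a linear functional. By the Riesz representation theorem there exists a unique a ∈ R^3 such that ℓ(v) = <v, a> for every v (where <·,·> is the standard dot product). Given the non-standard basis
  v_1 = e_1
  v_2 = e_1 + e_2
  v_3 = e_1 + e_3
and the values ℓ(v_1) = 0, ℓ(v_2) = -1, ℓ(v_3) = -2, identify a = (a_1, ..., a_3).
a = (0, -1, -2)

Write a = (a_1, ..., a_3) in the standard basis. For each basis vector v_i, ℓ(v_i) = <v_i, a> is a linear equation in the a_j's. Collect the n equations into a matrix system V a = ℓ, where row i of V is v_i (expressed in the standard basis). Since V is invertible (lower-triangular with 1s on the diagonal, up to permutation), solve by back-substitution:
  V =
[[1, 0, 0],
 [1, 1, 0],
 [1, 0, 1]]
  V a = (0, -1, -2)
Solving gives a = (0, -1, -2).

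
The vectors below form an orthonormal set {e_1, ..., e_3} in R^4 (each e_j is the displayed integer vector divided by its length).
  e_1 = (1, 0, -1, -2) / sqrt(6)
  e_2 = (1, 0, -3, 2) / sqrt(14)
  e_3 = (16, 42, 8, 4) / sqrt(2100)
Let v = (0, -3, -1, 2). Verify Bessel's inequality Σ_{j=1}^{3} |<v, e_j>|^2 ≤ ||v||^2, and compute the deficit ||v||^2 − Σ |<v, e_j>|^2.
Σ |<v, e_j>|^2 = 314/25; ||v||^2 = 14; deficit = 36/25

Write each e_j = u_j / sqrt(<u_j, u_j>) where u_j is the displayed integer vector. Then <v, e_j> = <v, u_j> / sqrt(<u_j, u_j>), so |<v, e_j>|^2 = <v, u_j>^2 / <u_j, u_j>.
Coefficients: <v, e_1> = -3/sqrt(6), <v, e_2> = 7/sqrt(14), <v, e_3> = -126/sqrt(2100).
Square and sum: Σ |<v, e_j>|^2 = 314/25.
Compute ||v||^2 = v·v = 14.
Deficit = 14 − 314/25 = 36/25 ≥ 0, confirming Bessel's inequality. (The deficit equals ||v − Σ <v,e_j> e_j||^2, the squared distance from v to span{e_j}.)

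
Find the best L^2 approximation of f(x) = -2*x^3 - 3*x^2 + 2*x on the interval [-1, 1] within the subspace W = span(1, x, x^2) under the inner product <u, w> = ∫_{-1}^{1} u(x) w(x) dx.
g(x) = -3*x^2 + 4*x/5

The best approximation g ∈ W is the orthogonal projection of f onto W. Writing g = a_0 + a_1 x + a_2 x^2, the coefficients solve the normal equations G · a = b where
  G_{ij} = <φ_i, φ_j> and b_i = <f, φ_i>, with φ_0 = 1, φ_1 = x, φ_2 = x^2.
G =
  [2, 0, 2/3]
  [0, 2/3, 0]
  [2/3, 0, 2/5],
b = (-2, 8/15, -6/5).
Solving gives a_0 = 0, a_1 = 4/5, a_2 = -3, so
  g(x) = -3*x^2 + 4*x/5.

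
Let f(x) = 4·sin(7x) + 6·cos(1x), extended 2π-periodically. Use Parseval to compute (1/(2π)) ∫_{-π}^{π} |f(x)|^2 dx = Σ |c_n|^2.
Σ |c_n|^2 = 26

Expand |f|^2 and use orthogonality of {sin(nx), cos(mx)} on [-π, π]:
  ∫_{-π}^{π} sin(nx)^2 dx = π, ∫ cos(mx)^2 dx = π, and cross terms integrate to 0.
So ∫_{-π}^{π} f(x)^2 dx = 4^2 · π + 6^2 · π = (16 + 36)π.
Divide by 2π: (16 + 36)/2 = 26.
By Parseval, this equals Σ |c_n|^2.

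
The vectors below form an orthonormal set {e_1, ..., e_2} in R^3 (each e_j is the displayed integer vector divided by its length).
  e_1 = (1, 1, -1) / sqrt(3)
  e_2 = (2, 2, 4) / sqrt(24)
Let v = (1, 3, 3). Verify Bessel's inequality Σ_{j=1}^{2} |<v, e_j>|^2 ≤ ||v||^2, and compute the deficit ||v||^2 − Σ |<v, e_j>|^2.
Σ |<v, e_j>|^2 = 17; ||v||^2 = 19; deficit = 2

Write each e_j = u_j / sqrt(<u_j, u_j>) where u_j is the displayed integer vector. Then <v, e_j> = <v, u_j> / sqrt(<u_j, u_j>), so |<v, e_j>|^2 = <v, u_j>^2 / <u_j, u_j>.
Coefficients: <v, e_1> = 1/sqrt(3), <v, e_2> = 20/sqrt(24).
Square and sum: Σ |<v, e_j>|^2 = 17.
Compute ||v||^2 = v·v = 19.
Deficit = 19 − 17 = 2 ≥ 0, confirming Bessel's inequality. (The deficit equals ||v − Σ <v,e_j> e_j||^2, the squared distance from v to span{e_j}.)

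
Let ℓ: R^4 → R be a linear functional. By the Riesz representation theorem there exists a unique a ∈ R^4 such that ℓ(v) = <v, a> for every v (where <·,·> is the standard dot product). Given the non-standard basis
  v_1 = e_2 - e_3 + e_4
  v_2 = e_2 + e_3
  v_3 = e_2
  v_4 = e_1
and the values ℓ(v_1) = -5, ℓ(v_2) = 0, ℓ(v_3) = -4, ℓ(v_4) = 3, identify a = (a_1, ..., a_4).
a = (3, -4, 4, 3)

Write a = (a_1, ..., a_4) in the standard basis. For each basis vector v_i, ℓ(v_i) = <v_i, a> is a linear equation in the a_j's. Collect the n equations into a matrix system V a = ℓ, where row i of V is v_i (expressed in the standard basis). Since V is invertible (lower-triangular with 1s on the diagonal, up to permutation), solve by back-substitution:
  V =
[[0, 1, -1, 1],
 [0, 1, 1, 0],
 [0, 1, 0, 0],
 [1, 0, 0, 0]]
  V a = (-5, 0, -4, 3)
Solving gives a = (3, -4, 4, 3).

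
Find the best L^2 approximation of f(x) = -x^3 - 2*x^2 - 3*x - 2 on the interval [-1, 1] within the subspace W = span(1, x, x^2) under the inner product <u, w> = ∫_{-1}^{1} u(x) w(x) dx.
g(x) = -2*x^2 - 18*x/5 - 2

The best approximation g ∈ W is the orthogonal projection of f onto W. Writing g = a_0 + a_1 x + a_2 x^2, the coefficients solve the normal equations G · a = b where
  G_{ij} = <φ_i, φ_j> and b_i = <f, φ_i>, with φ_0 = 1, φ_1 = x, φ_2 = x^2.
G =
  [2, 0, 2/3]
  [0, 2/3, 0]
  [2/3, 0, 2/5],
b = (-16/3, -12/5, -32/15).
Solving gives a_0 = -2, a_1 = -18/5, a_2 = -2, so
  g(x) = -2*x^2 - 18*x/5 - 2.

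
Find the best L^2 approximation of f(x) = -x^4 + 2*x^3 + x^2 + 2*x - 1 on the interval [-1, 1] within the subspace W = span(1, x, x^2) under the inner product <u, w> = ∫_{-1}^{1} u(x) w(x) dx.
g(x) = x^2/7 + 16*x/5 - 32/35

The best approximation g ∈ W is the orthogonal projection of f onto W. Writing g = a_0 + a_1 x + a_2 x^2, the coefficients solve the normal equations G · a = b where
  G_{ij} = <φ_i, φ_j> and b_i = <f, φ_i>, with φ_0 = 1, φ_1 = x, φ_2 = x^2.
G =
  [2, 0, 2/3]
  [0, 2/3, 0]
  [2/3, 0, 2/5],
b = (-26/15, 32/15, -58/105).
Solving gives a_0 = -32/35, a_1 = 16/5, a_2 = 1/7, so
  g(x) = x^2/7 + 16*x/5 - 32/35.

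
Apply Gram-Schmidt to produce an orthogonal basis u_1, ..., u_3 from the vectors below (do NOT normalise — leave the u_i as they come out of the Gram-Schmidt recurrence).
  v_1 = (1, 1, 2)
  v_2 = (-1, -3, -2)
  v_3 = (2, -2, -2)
Orthogonal basis:
  u_1 = (1, 1, 2)
  u_2 = (1/3, -5/3, 2/3)
  u_3 = (12/5, 0, -6/5)

Apply the Gram-Schmidt recurrence
  u_1 = v_1
  u_i = v_i − Σ_{j<i} ((v_i · u_j) / (u_j · u_j)) · u_j.

Step by step this gives:
  u_1 = (1, 1, 2)
  u_2 = (1/3, -5/3, 2/3)
  u_3 = (12/5, 0, -6/5)

Orthogonality check:
  u_2 · u_1 = 0 (should be 0)
  u_3 · u_1 = 0 (should be 0)
  u_3 · u_2 = 0 (should be 0)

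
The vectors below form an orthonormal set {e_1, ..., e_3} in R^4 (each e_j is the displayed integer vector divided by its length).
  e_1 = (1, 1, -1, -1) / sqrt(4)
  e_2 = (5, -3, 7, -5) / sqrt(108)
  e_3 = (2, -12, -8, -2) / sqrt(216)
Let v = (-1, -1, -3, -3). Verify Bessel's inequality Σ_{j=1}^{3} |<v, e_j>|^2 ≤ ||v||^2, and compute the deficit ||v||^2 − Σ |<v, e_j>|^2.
Σ |<v, e_j>|^2 = 12; ||v||^2 = 20; deficit = 8

Write each e_j = u_j / sqrt(<u_j, u_j>) where u_j is the displayed integer vector. Then <v, e_j> = <v, u_j> / sqrt(<u_j, u_j>), so |<v, e_j>|^2 = <v, u_j>^2 / <u_j, u_j>.
Coefficients: <v, e_1> = 4/sqrt(4), <v, e_2> = -8/sqrt(108), <v, e_3> = 40/sqrt(216).
Square and sum: Σ |<v, e_j>|^2 = 12.
Compute ||v||^2 = v·v = 20.
Deficit = 20 − 12 = 8 ≥ 0, confirming Bessel's inequality. (The deficit equals ||v − Σ <v,e_j> e_j||^2, the squared distance from v to span{e_j}.)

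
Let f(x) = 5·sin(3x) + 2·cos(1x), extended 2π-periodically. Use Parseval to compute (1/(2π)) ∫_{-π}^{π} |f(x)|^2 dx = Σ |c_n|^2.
Σ |c_n|^2 = 29/2

Expand |f|^2 and use orthogonality of {sin(nx), cos(mx)} on [-π, π]:
  ∫_{-π}^{π} sin(nx)^2 dx = π, ∫ cos(mx)^2 dx = π, and cross terms integrate to 0.
So ∫_{-π}^{π} f(x)^2 dx = 5^2 · π + 2^2 · π = (25 + 4)π.
Divide by 2π: (25 + 4)/2 = 29/2.
By Parseval, this equals Σ |c_n|^2.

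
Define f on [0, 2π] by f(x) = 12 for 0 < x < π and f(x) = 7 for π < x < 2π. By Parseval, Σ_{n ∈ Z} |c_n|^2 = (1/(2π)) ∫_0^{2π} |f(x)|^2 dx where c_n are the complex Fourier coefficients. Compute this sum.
Σ |c_n|^2 = 193/2

Parseval equates the L^2 energy of f (normalised by 1/(2π)) with the ℓ^2 sum of its Fourier coefficients: (1/(2π)) ∫_0^{2π} |f|^2 = Σ |c_n|^2.
Compute the left side: (1/(2π)) [∫_0^π 12^2 dx + ∫_π^{2π} 7^2 dx] = (1/(2π)) · (144π + 49π) = (144 + 49)/2 = 193/2.
So Σ_{n ∈ Z} |c_n|^2 = 193/2.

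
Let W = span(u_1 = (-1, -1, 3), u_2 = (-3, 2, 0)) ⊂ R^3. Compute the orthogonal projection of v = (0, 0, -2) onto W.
proj_W(v) = (30/71, 45/71, -117/71)

Set up U = [u_1 | ... | u_2] ∈ R^(3×2). The projector onto W = col(U) is P = U (U^T U)^(-1) U^T.
Compute U^T U =
  [11, 1]
  [1, 13],
and U^T v = (-6, 0).
Solve U^T U · c = U^T v for the coefficients: c = (-39/71, 3/71). The projection is proj_W(v) = U c.
Check: (v - proj_W(v)) · u_1 = 0  (should be 0).
Check: (v - proj_W(v)) · u_2 = 0  (should be 0).
Result: proj_W(v) = (30/71, 45/71, -117/71).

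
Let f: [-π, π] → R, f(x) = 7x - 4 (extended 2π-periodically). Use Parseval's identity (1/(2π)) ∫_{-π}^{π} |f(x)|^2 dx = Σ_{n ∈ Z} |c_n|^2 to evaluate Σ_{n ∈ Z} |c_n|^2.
Σ |c_n|^2 = 49π^2/3 + 16

Expand and integrate term by term over [-π, π]:
  ∫ (7x)^2 dx = 49·(2π^3/3); ∫ 2·7·(-4)·x dx = 0 (odd integrand); ∫ (-4)^2 dx = 16·2π.
So (1/(2π)) ∫_{-π}^{π} (7x - 4)^2 dx = 49π^2/3 + 16 = 49π^2/3 + 16.
Parseval ⇒ Σ |c_n|^2 = 49π^2/3 + 16.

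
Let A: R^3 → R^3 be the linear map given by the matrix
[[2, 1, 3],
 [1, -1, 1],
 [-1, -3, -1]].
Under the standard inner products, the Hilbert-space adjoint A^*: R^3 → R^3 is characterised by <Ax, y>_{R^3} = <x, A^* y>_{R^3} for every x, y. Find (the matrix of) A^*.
A^* = A^T =
[[2, 1, -1],
 [1, -1, -3],
 [3, 1, -1]]

For real matrices with standard dot products, the defining identity <Ax, y> = <x, A^* y> gives (Ax)^T y = x^T (A^*) y, i.e. x^T A^T y = x^T (A^*) y. Since this holds for all x, y, we must have A^* = A^T. Therefore
A^* =
[[2, 1, -1],
 [1, -1, -3],
 [3, 1, -1]].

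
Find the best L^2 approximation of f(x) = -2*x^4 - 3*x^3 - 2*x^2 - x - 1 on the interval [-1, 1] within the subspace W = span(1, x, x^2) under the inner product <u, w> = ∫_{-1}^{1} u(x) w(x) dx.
g(x) = -26*x^2/7 - 14*x/5 - 29/35

The best approximation g ∈ W is the orthogonal projection of f onto W. Writing g = a_0 + a_1 x + a_2 x^2, the coefficients solve the normal equations G · a = b where
  G_{ij} = <φ_i, φ_j> and b_i = <f, φ_i>, with φ_0 = 1, φ_1 = x, φ_2 = x^2.
G =
  [2, 0, 2/3]
  [0, 2/3, 0]
  [2/3, 0, 2/5],
b = (-62/15, -28/15, -214/105).
Solving gives a_0 = -29/35, a_1 = -14/5, a_2 = -26/7, so
  g(x) = -26*x^2/7 - 14*x/5 - 29/35.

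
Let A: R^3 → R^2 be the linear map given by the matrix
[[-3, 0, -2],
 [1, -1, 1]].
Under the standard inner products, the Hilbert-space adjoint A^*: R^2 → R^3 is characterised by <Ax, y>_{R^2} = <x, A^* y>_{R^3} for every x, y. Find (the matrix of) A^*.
A^* = A^T =
[[-3, 1],
 [0, -1],
 [-2, 1]]

For real matrices with standard dot products, the defining identity <Ax, y> = <x, A^* y> gives (Ax)^T y = x^T (A^*) y, i.e. x^T A^T y = x^T (A^*) y. Since this holds for all x, y, we must have A^* = A^T. Therefore
A^* =
[[-3, 1],
 [0, -1],
 [-2, 1]].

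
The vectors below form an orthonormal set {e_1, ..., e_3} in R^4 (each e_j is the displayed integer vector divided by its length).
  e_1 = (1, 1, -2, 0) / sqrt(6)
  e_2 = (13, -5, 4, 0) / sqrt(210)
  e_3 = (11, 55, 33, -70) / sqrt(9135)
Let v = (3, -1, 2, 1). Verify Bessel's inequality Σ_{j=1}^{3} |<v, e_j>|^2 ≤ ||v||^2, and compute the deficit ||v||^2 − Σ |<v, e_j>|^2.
Σ |<v, e_j>|^2 = 3554/261; ||v||^2 = 15; deficit = 361/261

Write each e_j = u_j / sqrt(<u_j, u_j>) where u_j is the displayed integer vector. Then <v, e_j> = <v, u_j> / sqrt(<u_j, u_j>), so |<v, e_j>|^2 = <v, u_j>^2 / <u_j, u_j>.
Coefficients: <v, e_1> = -2/sqrt(6), <v, e_2> = 52/sqrt(210), <v, e_3> = -26/sqrt(9135).
Square and sum: Σ |<v, e_j>|^2 = 3554/261.
Compute ||v||^2 = v·v = 15.
Deficit = 15 − 3554/261 = 361/261 ≥ 0, confirming Bessel's inequality. (The deficit equals ||v − Σ <v,e_j> e_j||^2, the squared distance from v to span{e_j}.)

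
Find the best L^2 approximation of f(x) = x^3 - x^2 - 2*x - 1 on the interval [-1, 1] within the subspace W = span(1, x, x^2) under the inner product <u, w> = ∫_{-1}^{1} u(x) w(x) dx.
g(x) = -x^2 - 7*x/5 - 1

The best approximation g ∈ W is the orthogonal projection of f onto W. Writing g = a_0 + a_1 x + a_2 x^2, the coefficients solve the normal equations G · a = b where
  G_{ij} = <φ_i, φ_j> and b_i = <f, φ_i>, with φ_0 = 1, φ_1 = x, φ_2 = x^2.
G =
  [2, 0, 2/3]
  [0, 2/3, 0]
  [2/3, 0, 2/5],
b = (-8/3, -14/15, -16/15).
Solving gives a_0 = -1, a_1 = -7/5, a_2 = -1, so
  g(x) = -x^2 - 7*x/5 - 1.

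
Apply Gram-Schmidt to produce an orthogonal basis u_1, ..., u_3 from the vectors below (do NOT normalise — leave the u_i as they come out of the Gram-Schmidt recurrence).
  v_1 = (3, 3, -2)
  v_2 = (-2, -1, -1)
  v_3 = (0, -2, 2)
Orthogonal basis:
  u_1 = (3, 3, -2)
  u_2 = (-23/22, -1/22, -18/11)
  u_3 = (40/83, -56/83, -24/83)

Apply the Gram-Schmidt recurrence
  u_1 = v_1
  u_i = v_i − Σ_{j<i} ((v_i · u_j) / (u_j · u_j)) · u_j.

Step by step this gives:
  u_1 = (3, 3, -2)
  u_2 = (-23/22, -1/22, -18/11)
  u_3 = (40/83, -56/83, -24/83)

Orthogonality check:
  u_2 · u_1 = 0 (should be 0)
  u_3 · u_1 = 0 (should be 0)
  u_3 · u_2 = 0 (should be 0)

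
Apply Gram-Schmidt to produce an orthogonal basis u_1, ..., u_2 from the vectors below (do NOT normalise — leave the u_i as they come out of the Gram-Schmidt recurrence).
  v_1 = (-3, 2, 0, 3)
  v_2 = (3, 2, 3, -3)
Orthogonal basis:
  u_1 = (-3, 2, 0, 3)
  u_2 = (12/11, 36/11, 3, -12/11)

Apply the Gram-Schmidt recurrence
  u_1 = v_1
  u_i = v_i − Σ_{j<i} ((v_i · u_j) / (u_j · u_j)) · u_j.

Step by step this gives:
  u_1 = (-3, 2, 0, 3)
  u_2 = (12/11, 36/11, 3, -12/11)

Orthogonality check:
  u_2 · u_1 = 0 (should be 0)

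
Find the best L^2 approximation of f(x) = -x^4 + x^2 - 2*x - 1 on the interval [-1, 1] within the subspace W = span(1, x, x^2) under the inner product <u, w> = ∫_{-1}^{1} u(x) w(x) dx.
g(x) = x^2/7 - 2*x - 32/35

The best approximation g ∈ W is the orthogonal projection of f onto W. Writing g = a_0 + a_1 x + a_2 x^2, the coefficients solve the normal equations G · a = b where
  G_{ij} = <φ_i, φ_j> and b_i = <f, φ_i>, with φ_0 = 1, φ_1 = x, φ_2 = x^2.
G =
  [2, 0, 2/3]
  [0, 2/3, 0]
  [2/3, 0, 2/5],
b = (-26/15, -4/3, -58/105).
Solving gives a_0 = -32/35, a_1 = -2, a_2 = 1/7, so
  g(x) = x^2/7 - 2*x - 32/35.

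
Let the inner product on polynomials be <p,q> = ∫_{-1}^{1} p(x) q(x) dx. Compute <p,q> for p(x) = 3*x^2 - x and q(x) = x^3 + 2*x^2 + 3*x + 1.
<p,q> = 2

Expand the product: p(x)·q(x) = 3*x^5 + 5*x^4 + 7*x^3 - x.
∫_{-1}^{1} of each monomial x^k gives [2/(k+1) if k even, 0 if k odd]. Integrating term-by-term (or equivalently evaluating the antiderivative F(x) = x^6/2 + x^5 + 7*x^4/4 - x^2/2 at the endpoints):
  F(1) − F(−1) = 11/4 − (3/4) = 2.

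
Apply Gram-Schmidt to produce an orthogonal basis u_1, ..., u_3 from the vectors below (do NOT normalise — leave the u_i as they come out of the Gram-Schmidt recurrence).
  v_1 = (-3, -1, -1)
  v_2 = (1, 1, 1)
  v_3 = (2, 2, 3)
Orthogonal basis:
  u_1 = (-3, -1, -1)
  u_2 = (-4/11, 6/11, 6/11)
  u_3 = (0, -1/2, 1/2)

Apply the Gram-Schmidt recurrence
  u_1 = v_1
  u_i = v_i − Σ_{j<i} ((v_i · u_j) / (u_j · u_j)) · u_j.

Step by step this gives:
  u_1 = (-3, -1, -1)
  u_2 = (-4/11, 6/11, 6/11)
  u_3 = (0, -1/2, 1/2)

Orthogonality check:
  u_2 · u_1 = 0 (should be 0)
  u_3 · u_1 = 0 (should be 0)
  u_3 · u_2 = 0 (should be 0)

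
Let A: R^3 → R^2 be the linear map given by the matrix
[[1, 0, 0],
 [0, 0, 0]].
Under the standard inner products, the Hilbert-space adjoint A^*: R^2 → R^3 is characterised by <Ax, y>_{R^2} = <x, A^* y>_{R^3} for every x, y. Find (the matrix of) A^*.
A^* = A^T =
[[1, 0],
 [0, 0],
 [0, 0]]

For real matrices with standard dot products, the defining identity <Ax, y> = <x, A^* y> gives (Ax)^T y = x^T (A^*) y, i.e. x^T A^T y = x^T (A^*) y. Since this holds for all x, y, we must have A^* = A^T. Therefore
A^* =
[[1, 0],
 [0, 0],
 [0, 0]].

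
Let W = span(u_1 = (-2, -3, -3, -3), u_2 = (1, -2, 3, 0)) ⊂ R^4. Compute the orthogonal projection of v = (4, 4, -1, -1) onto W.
proj_W(v) = (175/409, 1267/409, -168/409, 693/409)

Set up U = [u_1 | ... | u_2] ∈ R^(4×2). The projector onto W = col(U) is P = U (U^T U)^(-1) U^T.
Compute U^T U =
  [31, -5]
  [-5, 14],
and U^T v = (-14, -7).
Solve U^T U · c = U^T v for the coefficients: c = (-231/409, -287/409). The projection is proj_W(v) = U c.
Check: (v - proj_W(v)) · u_1 = 0  (should be 0).
Check: (v - proj_W(v)) · u_2 = 0  (should be 0).
Result: proj_W(v) = (175/409, 1267/409, -168/409, 693/409).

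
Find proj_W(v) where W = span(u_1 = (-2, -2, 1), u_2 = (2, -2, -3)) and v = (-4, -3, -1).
proj_W(v) = (-22/9, -34/9, 5/9)

Set up U = [u_1 | ... | u_2] ∈ R^(3×2). The projector onto W = col(U) is P = U (U^T U)^(-1) U^T.
Compute U^T U =
  [9, -3]
  [-3, 17],
and U^T v = (13, 1).
Solve U^T U · c = U^T v for the coefficients: c = (14/9, 1/3). The projection is proj_W(v) = U c.
Check: (v - proj_W(v)) · u_1 = 0  (should be 0).
Check: (v - proj_W(v)) · u_2 = 0  (should be 0).
Result: proj_W(v) = (-22/9, -34/9, 5/9).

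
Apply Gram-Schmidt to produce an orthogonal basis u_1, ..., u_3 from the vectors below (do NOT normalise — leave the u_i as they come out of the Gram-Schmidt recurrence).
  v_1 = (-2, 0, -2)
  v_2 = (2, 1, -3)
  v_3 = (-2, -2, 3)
Orthogonal basis:
  u_1 = (-2, 0, -2)
  u_2 = (5/2, 1, -5/2)
  u_3 = (5/27, -25/27, -5/27)

Apply the Gram-Schmidt recurrence
  u_1 = v_1
  u_i = v_i − Σ_{j<i} ((v_i · u_j) / (u_j · u_j)) · u_j.

Step by step this gives:
  u_1 = (-2, 0, -2)
  u_2 = (5/2, 1, -5/2)
  u_3 = (5/27, -25/27, -5/27)

Orthogonality check:
  u_2 · u_1 = 0 (should be 0)
  u_3 · u_1 = 0 (should be 0)
  u_3 · u_2 = 0 (should be 0)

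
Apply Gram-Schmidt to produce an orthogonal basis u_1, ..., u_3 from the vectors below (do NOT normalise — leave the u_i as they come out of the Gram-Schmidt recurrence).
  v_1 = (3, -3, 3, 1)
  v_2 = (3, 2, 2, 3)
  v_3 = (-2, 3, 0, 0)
Orthogonal basis:
  u_1 = (3, -3, 3, 1)
  u_2 = (12/7, 23/7, 5/7, 18/7)
  u_3 = (-269/292, 111/292, 405/292, -75/292)

Apply the Gram-Schmidt recurrence
  u_1 = v_1
  u_i = v_i − Σ_{j<i} ((v_i · u_j) / (u_j · u_j)) · u_j.

Step by step this gives:
  u_1 = (3, -3, 3, 1)
  u_2 = (12/7, 23/7, 5/7, 18/7)
  u_3 = (-269/292, 111/292, 405/292, -75/292)

Orthogonality check:
  u_2 · u_1 = 0 (should be 0)
  u_3 · u_1 = 0 (should be 0)
  u_3 · u_2 = 0 (should be 0)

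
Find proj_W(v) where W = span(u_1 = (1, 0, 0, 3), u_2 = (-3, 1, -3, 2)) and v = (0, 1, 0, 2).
proj_W(v) = (27/221, 32/221, -96/221, 433/221)

Set up U = [u_1 | ... | u_2] ∈ R^(4×2). The projector onto W = col(U) is P = U (U^T U)^(-1) U^T.
Compute U^T U =
  [10, 3]
  [3, 23],
and U^T v = (6, 5).
Solve U^T U · c = U^T v for the coefficients: c = (123/221, 32/221). The projection is proj_W(v) = U c.
Check: (v - proj_W(v)) · u_1 = 0  (should be 0).
Check: (v - proj_W(v)) · u_2 = 0  (should be 0).
Result: proj_W(v) = (27/221, 32/221, -96/221, 433/221).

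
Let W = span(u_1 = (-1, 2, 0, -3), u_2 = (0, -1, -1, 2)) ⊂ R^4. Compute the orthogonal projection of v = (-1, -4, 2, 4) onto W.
proj_W(v) = (17/10, -14/5, 3/5, 39/10)

Set up U = [u_1 | ... | u_2] ∈ R^(4×2). The projector onto W = col(U) is P = U (U^T U)^(-1) U^T.
Compute U^T U =
  [14, -8]
  [-8, 6],
and U^T v = (-19, 10).
Solve U^T U · c = U^T v for the coefficients: c = (-17/10, -3/5). The projection is proj_W(v) = U c.
Check: (v - proj_W(v)) · u_1 = 0  (should be 0).
Check: (v - proj_W(v)) · u_2 = 0  (should be 0).
Result: proj_W(v) = (17/10, -14/5, 3/5, 39/10).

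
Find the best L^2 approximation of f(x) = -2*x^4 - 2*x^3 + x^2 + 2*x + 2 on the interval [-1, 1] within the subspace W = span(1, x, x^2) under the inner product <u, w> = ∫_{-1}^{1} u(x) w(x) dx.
g(x) = -5*x^2/7 + 4*x/5 + 76/35

The best approximation g ∈ W is the orthogonal projection of f onto W. Writing g = a_0 + a_1 x + a_2 x^2, the coefficients solve the normal equations G · a = b where
  G_{ij} = <φ_i, φ_j> and b_i = <f, φ_i>, with φ_0 = 1, φ_1 = x, φ_2 = x^2.
G =
  [2, 0, 2/3]
  [0, 2/3, 0]
  [2/3, 0, 2/5],
b = (58/15, 8/15, 122/105).
Solving gives a_0 = 76/35, a_1 = 4/5, a_2 = -5/7, so
  g(x) = -5*x^2/7 + 4*x/5 + 76/35.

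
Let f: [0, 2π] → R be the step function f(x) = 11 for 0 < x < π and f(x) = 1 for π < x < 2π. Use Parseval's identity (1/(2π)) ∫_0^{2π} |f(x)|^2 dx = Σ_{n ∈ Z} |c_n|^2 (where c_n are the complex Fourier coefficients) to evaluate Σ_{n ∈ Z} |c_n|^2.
Σ |c_n|^2 = 61

Parseval equates the L^2 energy of f (normalised by 1/(2π)) with the ℓ^2 sum of its Fourier coefficients: (1/(2π)) ∫_0^{2π} |f|^2 = Σ |c_n|^2.
Compute the left side: (1/(2π)) [∫_0^π 11^2 dx + ∫_π^{2π} 1^2 dx] = (1/(2π)) · (121π + 1π) = (121 + 1)/2 = 61.
So Σ_{n ∈ Z} |c_n|^2 = 61.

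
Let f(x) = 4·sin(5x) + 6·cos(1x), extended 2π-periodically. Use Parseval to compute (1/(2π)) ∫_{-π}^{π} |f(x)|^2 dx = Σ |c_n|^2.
Σ |c_n|^2 = 26

Expand |f|^2 and use orthogonality of {sin(nx), cos(mx)} on [-π, π]:
  ∫_{-π}^{π} sin(nx)^2 dx = π, ∫ cos(mx)^2 dx = π, and cross terms integrate to 0.
So ∫_{-π}^{π} f(x)^2 dx = 4^2 · π + 6^2 · π = (16 + 36)π.
Divide by 2π: (16 + 36)/2 = 26.
By Parseval, this equals Σ |c_n|^2.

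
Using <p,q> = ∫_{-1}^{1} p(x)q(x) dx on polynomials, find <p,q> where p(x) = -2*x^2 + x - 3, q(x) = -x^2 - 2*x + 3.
<p,q> = -308/15

Expand the product: p(x)·q(x) = 2*x^4 + 3*x^3 - 5*x^2 + 9*x - 9.
∫_{-1}^{1} of each monomial x^k gives [2/(k+1) if k even, 0 if k odd]. Integrating term-by-term (or equivalently evaluating the antiderivative F(x) = 2*x^5/5 + 3*x^4/4 - 5*x^3/3 + 9*x^2/2 - 9*x at the endpoints):
  F(1) − F(−1) = -301/60 − (931/60) = -308/15.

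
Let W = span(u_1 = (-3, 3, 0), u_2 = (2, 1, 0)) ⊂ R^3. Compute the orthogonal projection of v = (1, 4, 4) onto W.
proj_W(v) = (1, 4, 0)

Set up U = [u_1 | ... | u_2] ∈ R^(3×2). The projector onto W = col(U) is P = U (U^T U)^(-1) U^T.
Compute U^T U =
  [18, -3]
  [-3, 5],
and U^T v = (9, 6).
Solve U^T U · c = U^T v for the coefficients: c = (7/9, 5/3). The projection is proj_W(v) = U c.
Check: (v - proj_W(v)) · u_1 = 0  (should be 0).
Check: (v - proj_W(v)) · u_2 = 0  (should be 0).
Result: proj_W(v) = (1, 4, 0).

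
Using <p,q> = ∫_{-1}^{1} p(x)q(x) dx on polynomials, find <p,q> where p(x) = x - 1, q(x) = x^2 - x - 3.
<p,q> = 14/3

Expand the product: p(x)·q(x) = x^3 - 2*x^2 - 2*x + 3.
∫_{-1}^{1} of each monomial x^k gives [2/(k+1) if k even, 0 if k odd]. Integrating term-by-term (or equivalently evaluating the antiderivative F(x) = x^4/4 - 2*x^3/3 - x^2 + 3*x at the endpoints):
  F(1) − F(−1) = 19/12 − (-37/12) = 14/3.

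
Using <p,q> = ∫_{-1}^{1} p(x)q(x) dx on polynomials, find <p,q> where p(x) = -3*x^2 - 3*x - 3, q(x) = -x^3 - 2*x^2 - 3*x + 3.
<p,q> = -52/5

Expand the product: p(x)·q(x) = 3*x^5 + 9*x^4 + 18*x^3 + 6*x^2 - 9.
∫_{-1}^{1} of each monomial x^k gives [2/(k+1) if k even, 0 if k odd]. Integrating term-by-term (or equivalently evaluating the antiderivative F(x) = x^6/2 + 9*x^5/5 + 9*x^4/2 + 2*x^3 - 9*x at the endpoints):
  F(1) − F(−1) = -1/5 − (51/5) = -52/5.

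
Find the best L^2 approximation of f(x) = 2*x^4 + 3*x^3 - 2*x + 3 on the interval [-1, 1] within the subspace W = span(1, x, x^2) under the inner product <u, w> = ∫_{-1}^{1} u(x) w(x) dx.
g(x) = 12*x^2/7 - x/5 + 99/35

The best approximation g ∈ W is the orthogonal projection of f onto W. Writing g = a_0 + a_1 x + a_2 x^2, the coefficients solve the normal equations G · a = b where
  G_{ij} = <φ_i, φ_j> and b_i = <f, φ_i>, with φ_0 = 1, φ_1 = x, φ_2 = x^2.
G =
  [2, 0, 2/3]
  [0, 2/3, 0]
  [2/3, 0, 2/5],
b = (34/5, -2/15, 18/7).
Solving gives a_0 = 99/35, a_1 = -1/5, a_2 = 12/7, so
  g(x) = 12*x^2/7 - x/5 + 99/35.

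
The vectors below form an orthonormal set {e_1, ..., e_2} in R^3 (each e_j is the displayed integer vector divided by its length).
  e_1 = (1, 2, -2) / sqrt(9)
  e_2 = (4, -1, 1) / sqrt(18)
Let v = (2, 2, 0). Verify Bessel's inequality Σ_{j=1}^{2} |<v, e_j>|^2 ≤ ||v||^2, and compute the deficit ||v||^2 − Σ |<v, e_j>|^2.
Σ |<v, e_j>|^2 = 6; ||v||^2 = 8; deficit = 2

Write each e_j = u_j / sqrt(<u_j, u_j>) where u_j is the displayed integer vector. Then <v, e_j> = <v, u_j> / sqrt(<u_j, u_j>), so |<v, e_j>|^2 = <v, u_j>^2 / <u_j, u_j>.
Coefficients: <v, e_1> = 6/sqrt(9), <v, e_2> = 6/sqrt(18).
Square and sum: Σ |<v, e_j>|^2 = 6.
Compute ||v||^2 = v·v = 8.
Deficit = 8 − 6 = 2 ≥ 0, confirming Bessel's inequality. (The deficit equals ||v − Σ <v,e_j> e_j||^2, the squared distance from v to span{e_j}.)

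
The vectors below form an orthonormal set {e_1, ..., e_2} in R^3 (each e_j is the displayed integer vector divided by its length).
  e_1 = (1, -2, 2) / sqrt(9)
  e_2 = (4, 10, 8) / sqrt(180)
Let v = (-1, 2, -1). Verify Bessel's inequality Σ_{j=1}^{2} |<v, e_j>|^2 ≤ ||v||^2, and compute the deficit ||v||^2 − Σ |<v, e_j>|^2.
Σ |<v, e_j>|^2 = 29/5; ||v||^2 = 6; deficit = 1/5

Write each e_j = u_j / sqrt(<u_j, u_j>) where u_j is the displayed integer vector. Then <v, e_j> = <v, u_j> / sqrt(<u_j, u_j>), so |<v, e_j>|^2 = <v, u_j>^2 / <u_j, u_j>.
Coefficients: <v, e_1> = -7/sqrt(9), <v, e_2> = 8/sqrt(180).
Square and sum: Σ |<v, e_j>|^2 = 29/5.
Compute ||v||^2 = v·v = 6.
Deficit = 6 − 29/5 = 1/5 ≥ 0, confirming Bessel's inequality. (The deficit equals ||v − Σ <v,e_j> e_j||^2, the squared distance from v to span{e_j}.)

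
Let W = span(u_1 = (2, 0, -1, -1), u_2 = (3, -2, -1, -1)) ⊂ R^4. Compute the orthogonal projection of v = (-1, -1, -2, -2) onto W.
proj_W(v) = (9/13, -2/13, -4/13, -4/13)

Set up U = [u_1 | ... | u_2] ∈ R^(4×2). The projector onto W = col(U) is P = U (U^T U)^(-1) U^T.
Compute U^T U =
  [6, 8]
  [8, 15],
and U^T v = (2, 3).
Solve U^T U · c = U^T v for the coefficients: c = (3/13, 1/13). The projection is proj_W(v) = U c.
Check: (v - proj_W(v)) · u_1 = 0  (should be 0).
Check: (v - proj_W(v)) · u_2 = 0  (should be 0).
Result: proj_W(v) = (9/13, -2/13, -4/13, -4/13).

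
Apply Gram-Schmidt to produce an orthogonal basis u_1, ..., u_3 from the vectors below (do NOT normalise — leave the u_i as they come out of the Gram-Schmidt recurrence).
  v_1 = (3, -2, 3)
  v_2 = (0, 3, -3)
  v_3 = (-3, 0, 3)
Orthogonal basis:
  u_1 = (3, -2, 3)
  u_2 = (45/22, 18/11, -21/22)
  u_3 = (-12/19, 36/19, 36/19)

Apply the Gram-Schmidt recurrence
  u_1 = v_1
  u_i = v_i − Σ_{j<i} ((v_i · u_j) / (u_j · u_j)) · u_j.

Step by step this gives:
  u_1 = (3, -2, 3)
  u_2 = (45/22, 18/11, -21/22)
  u_3 = (-12/19, 36/19, 36/19)

Orthogonality check:
  u_2 · u_1 = 0 (should be 0)
  u_3 · u_1 = 0 (should be 0)
  u_3 · u_2 = 0 (should be 0)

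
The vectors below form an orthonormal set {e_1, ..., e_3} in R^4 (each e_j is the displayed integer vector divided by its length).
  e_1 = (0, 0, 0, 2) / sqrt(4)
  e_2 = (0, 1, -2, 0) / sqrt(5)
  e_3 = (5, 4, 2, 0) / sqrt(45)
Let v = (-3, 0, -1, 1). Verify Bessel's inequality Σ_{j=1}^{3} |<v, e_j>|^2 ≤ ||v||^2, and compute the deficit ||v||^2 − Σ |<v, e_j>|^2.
Σ |<v, e_j>|^2 = 74/9; ||v||^2 = 11; deficit = 25/9

Write each e_j = u_j / sqrt(<u_j, u_j>) where u_j is the displayed integer vector. Then <v, e_j> = <v, u_j> / sqrt(<u_j, u_j>), so |<v, e_j>|^2 = <v, u_j>^2 / <u_j, u_j>.
Coefficients: <v, e_1> = 2/sqrt(4), <v, e_2> = 2/sqrt(5), <v, e_3> = -17/sqrt(45).
Square and sum: Σ |<v, e_j>|^2 = 74/9.
Compute ||v||^2 = v·v = 11.
Deficit = 11 − 74/9 = 25/9 ≥ 0, confirming Bessel's inequality. (The deficit equals ||v − Σ <v,e_j> e_j||^2, the squared distance from v to span{e_j}.)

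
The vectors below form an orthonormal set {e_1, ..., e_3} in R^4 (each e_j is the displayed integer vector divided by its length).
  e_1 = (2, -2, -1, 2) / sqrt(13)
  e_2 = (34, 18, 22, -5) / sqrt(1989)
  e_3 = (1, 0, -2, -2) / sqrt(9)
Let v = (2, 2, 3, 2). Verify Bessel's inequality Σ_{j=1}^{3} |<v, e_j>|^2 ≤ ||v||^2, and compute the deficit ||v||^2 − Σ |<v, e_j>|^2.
Σ |<v, e_j>|^2 = 341/17; ||v||^2 = 21; deficit = 16/17

Write each e_j = u_j / sqrt(<u_j, u_j>) where u_j is the displayed integer vector. Then <v, e_j> = <v, u_j> / sqrt(<u_j, u_j>), so |<v, e_j>|^2 = <v, u_j>^2 / <u_j, u_j>.
Coefficients: <v, e_1> = 1/sqrt(13), <v, e_2> = 160/sqrt(1989), <v, e_3> = -8/sqrt(9).
Square and sum: Σ |<v, e_j>|^2 = 341/17.
Compute ||v||^2 = v·v = 21.
Deficit = 21 − 341/17 = 16/17 ≥ 0, confirming Bessel's inequality. (The deficit equals ||v − Σ <v,e_j> e_j||^2, the squared distance from v to span{e_j}.)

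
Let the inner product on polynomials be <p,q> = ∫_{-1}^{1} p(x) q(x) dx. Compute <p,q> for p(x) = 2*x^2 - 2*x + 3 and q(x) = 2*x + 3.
<p,q> = 58/3

Expand the product: p(x)·q(x) = 4*x^3 + 2*x^2 + 9.
∫_{-1}^{1} of each monomial x^k gives [2/(k+1) if k even, 0 if k odd]. Integrating term-by-term (or equivalently evaluating the antiderivative F(x) = x^4 + 2*x^3/3 + 9*x at the endpoints):
  F(1) − F(−1) = 32/3 − (-26/3) = 58/3.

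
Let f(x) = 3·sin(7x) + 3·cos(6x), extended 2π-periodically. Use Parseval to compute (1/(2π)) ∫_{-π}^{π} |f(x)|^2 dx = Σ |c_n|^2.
Σ |c_n|^2 = 9

Expand |f|^2 and use orthogonality of {sin(nx), cos(mx)} on [-π, π]:
  ∫_{-π}^{π} sin(nx)^2 dx = π, ∫ cos(mx)^2 dx = π, and cross terms integrate to 0.
So ∫_{-π}^{π} f(x)^2 dx = 3^2 · π + 3^2 · π = (9 + 9)π.
Divide by 2π: (9 + 9)/2 = 9.
By Parseval, this equals Σ |c_n|^2.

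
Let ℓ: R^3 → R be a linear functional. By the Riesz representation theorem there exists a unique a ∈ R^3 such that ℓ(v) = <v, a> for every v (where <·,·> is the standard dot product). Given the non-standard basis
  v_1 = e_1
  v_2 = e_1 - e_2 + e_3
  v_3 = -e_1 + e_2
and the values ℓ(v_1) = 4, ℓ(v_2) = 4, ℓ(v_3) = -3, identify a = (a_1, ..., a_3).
a = (4, 1, 1)

Write a = (a_1, ..., a_3) in the standard basis. For each basis vector v_i, ℓ(v_i) = <v_i, a> is a linear equation in the a_j's. Collect the n equations into a matrix system V a = ℓ, where row i of V is v_i (expressed in the standard basis). Since V is invertible (lower-triangular with 1s on the diagonal, up to permutation), solve by back-substitution:
  V =
[[1, 0, 0],
 [1, -1, 1],
 [-1, 1, 0]]
  V a = (4, 4, -3)
Solving gives a = (4, 1, 1).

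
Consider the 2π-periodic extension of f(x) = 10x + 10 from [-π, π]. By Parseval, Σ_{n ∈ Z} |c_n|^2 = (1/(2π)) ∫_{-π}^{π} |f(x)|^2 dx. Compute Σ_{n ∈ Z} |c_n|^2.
Σ |c_n|^2 = 100π^2/3 + 100

Expand and integrate term by term over [-π, π]:
  ∫ (10x)^2 dx = 100·(2π^3/3); ∫ 2·10·(10)·x dx = 0 (odd integrand); ∫ 10^2 dx = 100·2π.
So (1/(2π)) ∫_{-π}^{π} (10x + 10)^2 dx = 100π^2/3 + 100 = 100π^2/3 + 100.
Parseval ⇒ Σ |c_n|^2 = 100π^2/3 + 100.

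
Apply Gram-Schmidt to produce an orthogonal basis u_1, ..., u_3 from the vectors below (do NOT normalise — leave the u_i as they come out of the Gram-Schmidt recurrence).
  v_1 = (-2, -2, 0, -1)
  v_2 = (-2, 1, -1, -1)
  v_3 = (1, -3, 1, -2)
Orthogonal basis:
  u_1 = (-2, -2, 0, -1)
  u_2 = (-4/3, 5/3, -1, -2/3)
  u_3 = (1, 0, 0, -2)

Apply the Gram-Schmidt recurrence
  u_1 = v_1
  u_i = v_i − Σ_{j<i} ((v_i · u_j) / (u_j · u_j)) · u_j.

Step by step this gives:
  u_1 = (-2, -2, 0, -1)
  u_2 = (-4/3, 5/3, -1, -2/3)
  u_3 = (1, 0, 0, -2)

Orthogonality check:
  u_2 · u_1 = 0 (should be 0)
  u_3 · u_1 = 0 (should be 0)
  u_3 · u_2 = 0 (should be 0)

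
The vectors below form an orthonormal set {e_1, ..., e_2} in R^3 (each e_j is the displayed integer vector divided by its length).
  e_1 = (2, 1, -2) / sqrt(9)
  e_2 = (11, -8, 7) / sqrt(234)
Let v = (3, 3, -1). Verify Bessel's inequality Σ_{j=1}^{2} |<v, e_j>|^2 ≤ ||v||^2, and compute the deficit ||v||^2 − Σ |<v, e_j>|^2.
Σ |<v, e_j>|^2 = 175/13; ||v||^2 = 19; deficit = 72/13

Write each e_j = u_j / sqrt(<u_j, u_j>) where u_j is the displayed integer vector. Then <v, e_j> = <v, u_j> / sqrt(<u_j, u_j>), so |<v, e_j>|^2 = <v, u_j>^2 / <u_j, u_j>.
Coefficients: <v, e_1> = 11/sqrt(9), <v, e_2> = 2/sqrt(234).
Square and sum: Σ |<v, e_j>|^2 = 175/13.
Compute ||v||^2 = v·v = 19.
Deficit = 19 − 175/13 = 72/13 ≥ 0, confirming Bessel's inequality. (The deficit equals ||v − Σ <v,e_j> e_j||^2, the squared distance from v to span{e_j}.)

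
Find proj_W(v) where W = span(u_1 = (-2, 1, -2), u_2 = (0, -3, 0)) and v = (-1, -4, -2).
proj_W(v) = (-3/2, -4, -3/2)

Set up U = [u_1 | ... | u_2] ∈ R^(3×2). The projector onto W = col(U) is P = U (U^T U)^(-1) U^T.
Compute U^T U =
  [9, -3]
  [-3, 9],
and U^T v = (2, 12).
Solve U^T U · c = U^T v for the coefficients: c = (3/4, 19/12). The projection is proj_W(v) = U c.
Check: (v - proj_W(v)) · u_1 = 0  (should be 0).
Check: (v - proj_W(v)) · u_2 = 0  (should be 0).
Result: proj_W(v) = (-3/2, -4, -3/2).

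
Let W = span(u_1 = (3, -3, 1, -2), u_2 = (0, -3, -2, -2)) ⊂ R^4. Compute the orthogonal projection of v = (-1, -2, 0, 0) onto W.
proj_W(v) = (-1/6, -1, -5/6, -2/3)

Set up U = [u_1 | ... | u_2] ∈ R^(4×2). The projector onto W = col(U) is P = U (U^T U)^(-1) U^T.
Compute U^T U =
  [23, 11]
  [11, 17],
and U^T v = (3, 6).
Solve U^T U · c = U^T v for the coefficients: c = (-1/18, 7/18). The projection is proj_W(v) = U c.
Check: (v - proj_W(v)) · u_1 = 0  (should be 0).
Check: (v - proj_W(v)) · u_2 = 0  (should be 0).
Result: proj_W(v) = (-1/6, -1, -5/6, -2/3).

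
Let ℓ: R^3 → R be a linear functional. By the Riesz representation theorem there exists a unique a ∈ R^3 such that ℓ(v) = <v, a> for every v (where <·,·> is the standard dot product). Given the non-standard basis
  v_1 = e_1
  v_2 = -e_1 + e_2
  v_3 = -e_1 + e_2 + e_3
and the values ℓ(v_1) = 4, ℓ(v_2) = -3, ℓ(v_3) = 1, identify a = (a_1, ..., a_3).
a = (4, 1, 4)

Write a = (a_1, ..., a_3) in the standard basis. For each basis vector v_i, ℓ(v_i) = <v_i, a> is a linear equation in the a_j's. Collect the n equations into a matrix system V a = ℓ, where row i of V is v_i (expressed in the standard basis). Since V is invertible (lower-triangular with 1s on the diagonal, up to permutation), solve by back-substitution:
  V =
[[1, 0, 0],
 [-1, 1, 0],
 [-1, 1, 1]]
  V a = (4, -3, 1)
Solving gives a = (4, 1, 4).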